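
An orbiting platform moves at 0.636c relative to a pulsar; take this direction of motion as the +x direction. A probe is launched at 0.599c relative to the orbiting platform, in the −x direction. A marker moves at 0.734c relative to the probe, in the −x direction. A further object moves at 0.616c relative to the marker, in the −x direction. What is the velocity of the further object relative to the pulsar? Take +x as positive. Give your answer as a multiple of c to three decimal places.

Apply u = (u' + v)/(1 + u'v/c²) successively, working outward toward the pulsar.
Start: velocity of the orbiting platform relative to the pulsar = 0.6360c.
Compose with the probe (u' = -0.599 in the orbiting platform frame): u_1 = (-0.599 + 0.636) / (1 + (-0.599)·0.636) = 0.0370/0.6190 = 0.0598.
Compose with the marker (u' = -0.734 in the probe frame): u_2 = (-0.734 + 0.060) / (1 + (-0.734)·0.060) = -0.6742/0.9561 = -0.7052.
Compose with the further object (u' = -0.616 in the marker frame): u_3 = (-0.616 + (-0.705)) / (1 + (-0.616)·(-0.705)) = -1.3212/1.4344 = -0.9211.

-0.921c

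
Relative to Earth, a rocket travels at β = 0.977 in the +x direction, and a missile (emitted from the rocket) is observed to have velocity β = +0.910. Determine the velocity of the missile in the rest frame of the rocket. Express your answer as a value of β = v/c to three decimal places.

β = -0.604

Invert the composition law: u' = (u − v)/(1 − uv/c²).
u' = (0.910 − 0.977) / (1 − (0.910)(0.977)) = -0.0670/0.1109 = -0.6040.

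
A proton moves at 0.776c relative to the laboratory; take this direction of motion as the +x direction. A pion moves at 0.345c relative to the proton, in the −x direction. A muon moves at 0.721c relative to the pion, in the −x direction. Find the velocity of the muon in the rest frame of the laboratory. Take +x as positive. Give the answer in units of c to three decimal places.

-0.230c

Apply u = (u' + v)/(1 + u'v/c²) successively, working outward toward the laboratory.
Start: velocity of the proton relative to the laboratory = 0.7760c.
Compose with the pion (u' = -0.345 in the proton frame): u_1 = (-0.345 + 0.776) / (1 + (-0.345)·0.776) = 0.4310/0.7323 = 0.5886.
Compose with the muon (u' = -0.721 in the pion frame): u_2 = (-0.721 + 0.589) / (1 + (-0.721)·0.589) = -0.1324/0.5756 = -0.2301.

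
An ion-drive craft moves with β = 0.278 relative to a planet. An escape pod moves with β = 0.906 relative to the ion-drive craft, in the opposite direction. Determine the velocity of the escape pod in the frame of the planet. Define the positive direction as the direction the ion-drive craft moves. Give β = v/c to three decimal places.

β = -0.839

With v = 0.278 and u' = -0.906 (in units of c),
u = (u' + v)/(1 + u'v/c²):
u = (-0.906 + 0.278) / (1 + (-0.906)·0.278) = -0.6280/0.7481 = -0.8394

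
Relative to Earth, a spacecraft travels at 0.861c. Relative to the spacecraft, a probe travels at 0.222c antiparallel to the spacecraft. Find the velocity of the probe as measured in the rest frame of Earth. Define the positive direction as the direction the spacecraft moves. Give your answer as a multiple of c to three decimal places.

With v = 0.861 and u' = -0.222 (in units of c),
u = (u' + v)/(1 + u'v/c²):
u = (-0.222 + 0.861) / (1 + (-0.222)·0.861) = 0.6390/0.8089 = 0.7900
(Galilean addition would give +0.639c.)

+0.790c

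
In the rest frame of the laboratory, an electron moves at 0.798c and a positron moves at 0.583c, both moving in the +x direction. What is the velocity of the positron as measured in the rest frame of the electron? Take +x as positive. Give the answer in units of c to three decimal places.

-0.402c

β_A = 0.798, β_B = 0.583.
Transform to A's frame with the inverse velocity-addition law: u' = (u − v)/(1 − uv/c²), taking u = β_B and v = β_A.
u' = (0.583 − 0.798) / (1 − (0.798)(0.583)) = -0.2150/0.5348 = -0.4020.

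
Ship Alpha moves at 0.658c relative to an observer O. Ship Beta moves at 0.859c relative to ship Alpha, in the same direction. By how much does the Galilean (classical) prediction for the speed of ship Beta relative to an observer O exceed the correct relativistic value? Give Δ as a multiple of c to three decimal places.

Galilean: u_cl = 0.859 + 0.658 = 1.5170.
Relativistic: u_rel = (0.859 + 0.658) / (1 + 0.859·0.658) = 1.5170/1.5652 = 0.9692.
Δ = 1.5170 − 0.9692 = 0.5478.
(The classical prediction exceeds c; the relativistic result does not.)

Δ = 0.548c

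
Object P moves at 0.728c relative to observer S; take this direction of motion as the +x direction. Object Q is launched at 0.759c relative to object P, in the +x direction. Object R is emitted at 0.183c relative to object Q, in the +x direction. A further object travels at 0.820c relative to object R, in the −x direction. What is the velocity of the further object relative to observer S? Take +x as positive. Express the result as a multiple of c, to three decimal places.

+0.738c

Apply u = (u' + v)/(1 + u'v/c²) successively, working outward toward observer S.
Start: velocity of object P relative to observer S = 0.7280c.
Compose with object Q (u' = 0.759 in object P frame): u_1 = (0.759 + 0.728) / (1 + 0.759·0.728) = 1.4870/1.5526 = 0.9578.
Compose with object R (u' = 0.183 in object Q frame): u_2 = (0.183 + 0.958) / (1 + 0.183·0.958) = 1.1408/1.1753 = 0.9706.
Compose with the further object (u' = -0.820 in object R frame): u_3 = (-0.820 + 0.971) / (1 + (-0.820)·0.971) = 0.1506/0.2041 = 0.7382.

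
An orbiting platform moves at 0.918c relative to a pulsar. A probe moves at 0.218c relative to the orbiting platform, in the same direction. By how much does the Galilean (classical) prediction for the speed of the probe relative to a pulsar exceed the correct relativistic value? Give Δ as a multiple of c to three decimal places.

Galilean: u_cl = 0.218 + 0.918 = 1.1360.
Relativistic: u_rel = (0.218 + 0.918) / (1 + 0.218·0.918) = 1.1360/1.2001 = 0.9466.
Δ = 1.1360 − 0.9466 = 0.1894.
(The classical prediction exceeds c; the relativistic result does not.)

Δ = 0.189c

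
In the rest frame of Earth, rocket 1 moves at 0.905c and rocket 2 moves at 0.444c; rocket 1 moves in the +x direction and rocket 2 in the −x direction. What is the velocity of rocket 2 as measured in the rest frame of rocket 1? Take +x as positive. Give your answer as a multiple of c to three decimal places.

β_A = 0.905, β_B = -0.444.
Transform to A's frame with the inverse velocity-addition law: u' = (u − v)/(1 − uv/c²), taking u = β_B and v = β_A.
u' = (-0.444 − 0.905) / (1 − (0.905)(-0.444)) = -1.3490/1.4018 = -0.9623.

-0.962c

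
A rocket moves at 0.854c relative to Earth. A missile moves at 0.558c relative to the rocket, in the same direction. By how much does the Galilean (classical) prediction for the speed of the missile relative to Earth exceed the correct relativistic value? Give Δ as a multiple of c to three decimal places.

Δ = 0.456c

Galilean: u_cl = 0.558 + 0.854 = 1.4120.
Relativistic: u_rel = (0.558 + 0.854) / (1 + 0.558·0.854) = 1.4120/1.4765 = 0.9563.
Δ = 1.4120 − 0.9563 = 0.4557.
(The classical prediction exceeds c; the relativistic result does not.)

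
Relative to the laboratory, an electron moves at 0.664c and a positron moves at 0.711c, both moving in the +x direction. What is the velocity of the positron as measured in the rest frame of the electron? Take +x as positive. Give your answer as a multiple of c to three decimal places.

+0.089c

β_A = 0.664, β_B = 0.711.
Transform to A's frame with the inverse velocity-addition law: u' = (u − v)/(1 − uv/c²), taking u = β_B and v = β_A.
u' = (0.711 − 0.664) / (1 − (0.664)(0.711)) = 0.0470/0.5279 = 0.0890.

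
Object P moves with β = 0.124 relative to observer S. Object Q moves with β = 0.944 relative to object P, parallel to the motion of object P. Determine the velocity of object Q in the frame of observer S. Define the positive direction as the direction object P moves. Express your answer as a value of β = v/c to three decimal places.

With v = 0.124 and u' = 0.944 (in units of c),
u = (u' + v)/(1 + u'v/c²):
u = (0.944 + 0.124) / (1 + 0.944·0.124) = 1.0680/1.1171 = 0.9561

β = 0.956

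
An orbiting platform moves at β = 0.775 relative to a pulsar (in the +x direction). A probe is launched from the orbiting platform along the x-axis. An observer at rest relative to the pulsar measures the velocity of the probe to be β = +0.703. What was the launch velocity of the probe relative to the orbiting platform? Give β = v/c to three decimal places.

β = -0.158

Invert the composition law: u' = (u − v)/(1 − uv/c²).
u' = (0.703 − 0.775) / (1 − (0.703)(0.775)) = -0.0720/0.4552 = -0.1582.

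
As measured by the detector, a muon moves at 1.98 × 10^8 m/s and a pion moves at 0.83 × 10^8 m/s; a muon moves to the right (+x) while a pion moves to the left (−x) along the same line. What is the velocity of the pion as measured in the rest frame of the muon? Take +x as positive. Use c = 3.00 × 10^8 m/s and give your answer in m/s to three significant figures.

-2.38 × 10^8 m/s

β_A = 0.660, β_B = -0.277 (dividing each by c = 3.00 × 10^8 m/s).
Transform to A's frame with the inverse velocity-addition law: u' = (u − v)/(1 − uv/c²), taking u = β_B and v = β_A.
u' = (-0.277 − 0.660) / (1 − (0.660)(-0.277)) = -0.9367/1.1826 = -0.7920.
u' = -0.7920 × 3.00 × 10^8 m/s.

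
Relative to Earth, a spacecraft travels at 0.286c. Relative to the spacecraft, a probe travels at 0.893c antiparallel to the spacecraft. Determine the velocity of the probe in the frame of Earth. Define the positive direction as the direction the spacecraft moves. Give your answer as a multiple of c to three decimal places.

-0.815c

With v = 0.286 and u' = -0.893 (in units of c),
u = (u' + v)/(1 + u'v/c²):
u = (-0.893 + 0.286) / (1 + (-0.893)·0.286) = -0.6070/0.7446 = -0.8152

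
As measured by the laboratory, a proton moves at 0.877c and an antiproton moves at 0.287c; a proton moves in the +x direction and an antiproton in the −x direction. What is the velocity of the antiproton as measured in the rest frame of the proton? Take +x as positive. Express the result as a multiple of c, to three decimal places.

β_A = 0.877, β_B = -0.287.
Transform to A's frame with the inverse velocity-addition law: u' = (u − v)/(1 − uv/c²), taking u = β_B and v = β_A.
u' = (-0.287 − 0.877) / (1 − (0.877)(-0.287)) = -1.1640/1.2517 = -0.9299.

-0.930c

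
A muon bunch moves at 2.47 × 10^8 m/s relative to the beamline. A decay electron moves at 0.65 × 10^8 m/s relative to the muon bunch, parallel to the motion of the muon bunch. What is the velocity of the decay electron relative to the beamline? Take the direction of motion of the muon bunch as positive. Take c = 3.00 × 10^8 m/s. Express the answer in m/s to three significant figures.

2.65 × 10^8 m/s

In units of c (dividing by 3.00 × 10^8 m/s): v = 0.823, u' = 0.217.
u = (u' + v)/(1 + u'v/c²):
u = (0.217 + 0.823) / (1 + 0.217·0.823) = 1.0400/1.1784 = 0.8826
Converting back: u = 0.8826 × 3.00 × 10^8 m/s.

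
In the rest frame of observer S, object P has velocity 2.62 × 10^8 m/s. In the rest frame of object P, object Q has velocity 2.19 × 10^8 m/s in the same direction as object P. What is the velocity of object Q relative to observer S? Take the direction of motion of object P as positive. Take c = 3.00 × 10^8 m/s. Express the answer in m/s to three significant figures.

2.94 × 10^8 m/s

In units of c (dividing by 3.00 × 10^8 m/s): v = 0.873, u' = 0.730.
u = (u' + v)/(1 + u'v/c²):
u = (0.730 + 0.873) / (1 + 0.730·0.873) = 1.6033/1.6375 = 0.9791
Converting back: u = 0.9791 × 3.00 × 10^8 m/s.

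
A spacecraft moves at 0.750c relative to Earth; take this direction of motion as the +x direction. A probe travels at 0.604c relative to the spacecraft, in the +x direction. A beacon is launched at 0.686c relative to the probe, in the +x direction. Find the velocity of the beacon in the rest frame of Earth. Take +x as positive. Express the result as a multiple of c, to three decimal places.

Apply u = (u' + v)/(1 + u'v/c²) successively, working outward toward Earth.
Start: velocity of the spacecraft relative to Earth = 0.7500c.
Compose with the probe (u' = 0.604 in the spacecraft frame): u_1 = (0.604 + 0.750) / (1 + 0.604·0.750) = 1.3540/1.4530 = 0.9319.
Compose with the beacon (u' = 0.686 in the probe frame): u_2 = (0.686 + 0.932) / (1 + 0.686·0.932) = 1.6179/1.6393 = 0.9869.

0.987c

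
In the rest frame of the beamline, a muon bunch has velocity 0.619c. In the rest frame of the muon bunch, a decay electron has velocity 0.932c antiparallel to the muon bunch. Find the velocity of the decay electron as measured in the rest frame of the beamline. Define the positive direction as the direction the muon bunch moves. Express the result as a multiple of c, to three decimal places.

With v = 0.619 and u' = -0.932 (in units of c),
u = (u' + v)/(1 + u'v/c²):
u = (-0.932 + 0.619) / (1 + (-0.932)·0.619) = -0.3130/0.4231 = -0.7398
(Galilean addition would give -0.313c.)

-0.740c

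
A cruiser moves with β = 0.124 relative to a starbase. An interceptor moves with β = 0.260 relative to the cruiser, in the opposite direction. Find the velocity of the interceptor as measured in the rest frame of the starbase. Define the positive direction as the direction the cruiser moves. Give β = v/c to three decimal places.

β = -0.141

With v = 0.124 and u' = -0.260 (in units of c),
u = (u' + v)/(1 + u'v/c²):
u = (-0.260 + 0.124) / (1 + (-0.260)·0.124) = -0.1360/0.9678 = -0.1405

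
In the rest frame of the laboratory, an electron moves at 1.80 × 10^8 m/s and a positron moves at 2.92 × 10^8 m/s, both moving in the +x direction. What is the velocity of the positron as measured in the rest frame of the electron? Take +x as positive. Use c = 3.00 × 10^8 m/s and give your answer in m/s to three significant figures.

β_A = 0.600, β_B = 0.973 (dividing each by c = 3.00 × 10^8 m/s).
Transform to A's frame with the inverse velocity-addition law: u' = (u − v)/(1 − uv/c²), taking u = β_B and v = β_A.
u' = (0.973 − 0.600) / (1 − (0.600)(0.973)) = 0.3733/0.4160 = 0.8974.
u' = 0.8974 × 3.00 × 10^8 m/s.

+2.69 × 10^8 m/s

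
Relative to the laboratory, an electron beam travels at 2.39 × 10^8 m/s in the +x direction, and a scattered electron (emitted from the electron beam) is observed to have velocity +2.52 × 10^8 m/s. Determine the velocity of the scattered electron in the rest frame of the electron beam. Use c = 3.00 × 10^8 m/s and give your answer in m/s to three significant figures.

+3.93 × 10^7 m/s

v = 0.797c, u = 0.840c.
Invert the composition law: u' = (u − v)/(1 − uv/c²).
u' = (0.840 − 0.797) / (1 − (0.840)(0.797)) = 0.0433/0.3308 = 0.1310.
u' = 0.1310 × 3.00 × 10^8 m/s.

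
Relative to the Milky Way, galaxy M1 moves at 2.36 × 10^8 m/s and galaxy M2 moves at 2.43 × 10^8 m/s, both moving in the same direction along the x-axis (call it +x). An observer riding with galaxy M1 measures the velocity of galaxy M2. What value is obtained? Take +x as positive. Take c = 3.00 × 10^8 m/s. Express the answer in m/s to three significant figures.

+1.93 × 10^7 m/s

β_A = 0.787, β_B = 0.810 (dividing each by c = 3.00 × 10^8 m/s).
Transform to A's frame with the inverse velocity-addition law: u' = (u − v)/(1 − uv/c²), taking u = β_B and v = β_A.
u' = (0.810 − 0.787) / (1 − (0.787)(0.810)) = 0.0233/0.3628 = 0.0643.
u' = 0.0643 × 3.00 × 10^8 m/s.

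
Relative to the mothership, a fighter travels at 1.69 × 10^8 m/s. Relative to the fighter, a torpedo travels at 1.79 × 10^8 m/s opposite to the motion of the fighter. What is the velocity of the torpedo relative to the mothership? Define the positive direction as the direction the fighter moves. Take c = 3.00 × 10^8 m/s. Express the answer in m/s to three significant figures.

In units of c (dividing by 3.00 × 10^8 m/s): v = 0.563, u' = -0.597.
u = (u' + v)/(1 + u'v/c²):
u = (-0.597 + 0.563) / (1 + (-0.597)·0.563) = -0.0333/0.6639 = -0.0502
(Galilean addition would give -0.033c.)
Converting back: u = -0.0502 × 3.00 × 10^8 m/s.

-1.51 × 10^7 m/s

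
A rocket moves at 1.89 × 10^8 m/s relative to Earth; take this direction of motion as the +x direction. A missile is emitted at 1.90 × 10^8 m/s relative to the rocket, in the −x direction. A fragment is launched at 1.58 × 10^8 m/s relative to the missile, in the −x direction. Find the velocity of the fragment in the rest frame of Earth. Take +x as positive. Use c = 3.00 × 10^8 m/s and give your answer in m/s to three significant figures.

-1.59 × 10^8 m/s

Apply u = (u' + v)/(1 + u'v/c²) successively, working outward toward Earth.
(Dividing each given speed by c = 3.00 × 10^8 m/s to work in units of c.)
Start: velocity of the rocket relative to Earth = 0.6300c.
Compose with the missile (u' = -0.633 in the rocket frame): u_1 = (-0.633 + 0.630) / (1 + (-0.633)·0.630) = -0.0033/0.6010 = -0.0055.
Compose with the fragment (u' = -0.527 in the missile frame): u_2 = (-0.527 + (-0.006)) / (1 + (-0.527)·(-0.006)) = -0.5322/1.0029 = -0.5307.
So u = -0.5307 × 3.00 × 10^8 m/s.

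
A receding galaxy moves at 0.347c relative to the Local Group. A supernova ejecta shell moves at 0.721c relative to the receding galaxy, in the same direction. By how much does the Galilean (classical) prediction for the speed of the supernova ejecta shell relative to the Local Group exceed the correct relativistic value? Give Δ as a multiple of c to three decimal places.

Galilean: u_cl = 0.721 + 0.347 = 1.0680.
Relativistic: u_rel = (0.721 + 0.347) / (1 + 0.721·0.347) = 1.0680/1.2502 = 0.8543.
Δ = 1.0680 − 0.8543 = 0.2137.
(The classical prediction exceeds c; the relativistic result does not.)

Δ = 0.214c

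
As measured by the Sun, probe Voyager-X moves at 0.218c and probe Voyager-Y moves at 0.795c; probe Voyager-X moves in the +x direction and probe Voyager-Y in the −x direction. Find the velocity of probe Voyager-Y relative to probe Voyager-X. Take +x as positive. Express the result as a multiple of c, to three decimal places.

-0.863c

β_A = 0.218, β_B = -0.795.
Transform to A's frame with the inverse velocity-addition law: u' = (u − v)/(1 − uv/c²), taking u = β_B and v = β_A.
u' = (-0.795 − 0.218) / (1 − (0.218)(-0.795)) = -1.0130/1.1733 = -0.8634.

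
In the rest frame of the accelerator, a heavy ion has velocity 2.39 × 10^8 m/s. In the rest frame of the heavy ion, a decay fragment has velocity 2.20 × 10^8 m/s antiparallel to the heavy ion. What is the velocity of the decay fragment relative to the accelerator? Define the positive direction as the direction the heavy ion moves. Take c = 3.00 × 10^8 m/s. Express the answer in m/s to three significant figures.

In units of c (dividing by 3.00 × 10^8 m/s): v = 0.797, u' = -0.733.
u = (u' + v)/(1 + u'v/c²):
u = (-0.733 + 0.797) / (1 + (-0.733)·0.797) = 0.0633/0.4158 = 0.1523
Converting back: u = 0.1523 × 3.00 × 10^8 m/s.

+4.57 × 10^7 m/s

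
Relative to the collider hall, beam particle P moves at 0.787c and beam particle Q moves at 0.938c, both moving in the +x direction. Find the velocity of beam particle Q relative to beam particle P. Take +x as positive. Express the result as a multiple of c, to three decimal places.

β_A = 0.787, β_B = 0.938.
Transform to A's frame with the inverse velocity-addition law: u' = (u − v)/(1 − uv/c²), taking u = β_B and v = β_A.
u' = (0.938 − 0.787) / (1 − (0.787)(0.938)) = 0.1510/0.2618 = 0.5768.

+0.577c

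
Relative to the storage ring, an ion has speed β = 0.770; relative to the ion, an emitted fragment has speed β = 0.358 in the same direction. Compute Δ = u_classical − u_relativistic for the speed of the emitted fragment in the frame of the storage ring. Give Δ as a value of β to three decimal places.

Galilean: u_cl = 0.358 + 0.770 = 1.1280.
Relativistic: u_rel = (0.358 + 0.770) / (1 + 0.358·0.770) = 1.1280/1.2757 = 0.8842.
Δ = 1.1280 − 0.8842 = 0.2438.
(The classical prediction exceeds c; the relativistic result does not.)

Δ = 0.244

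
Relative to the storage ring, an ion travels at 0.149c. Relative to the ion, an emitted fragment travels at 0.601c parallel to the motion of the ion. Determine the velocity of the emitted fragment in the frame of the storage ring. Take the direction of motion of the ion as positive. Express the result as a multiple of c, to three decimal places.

With v = 0.149 and u' = 0.601 (in units of c),
u = (u' + v)/(1 + u'v/c²):
u = (0.601 + 0.149) / (1 + 0.601·0.149) = 0.7500/1.0895 = 0.6884

0.688c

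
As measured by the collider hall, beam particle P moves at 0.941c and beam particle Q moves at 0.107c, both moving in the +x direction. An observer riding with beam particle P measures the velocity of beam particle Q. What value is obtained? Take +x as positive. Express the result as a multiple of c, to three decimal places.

-0.927c

β_A = 0.941, β_B = 0.107.
Transform to A's frame with the inverse velocity-addition law: u' = (u − v)/(1 − uv/c²), taking u = β_B and v = β_A.
u' = (0.107 − 0.941) / (1 − (0.941)(0.107)) = -0.8340/0.8993 = -0.9274.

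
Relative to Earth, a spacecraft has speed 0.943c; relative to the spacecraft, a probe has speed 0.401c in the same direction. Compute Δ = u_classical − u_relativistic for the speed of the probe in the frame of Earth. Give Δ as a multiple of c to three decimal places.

Galilean: u_cl = 0.401 + 0.943 = 1.3440.
Relativistic: u_rel = (0.401 + 0.943) / (1 + 0.401·0.943) = 1.3440/1.3781 = 0.9752.
Δ = 1.3440 − 0.9752 = 0.3688.
(The classical prediction exceeds c; the relativistic result does not.)

Δ = 0.369c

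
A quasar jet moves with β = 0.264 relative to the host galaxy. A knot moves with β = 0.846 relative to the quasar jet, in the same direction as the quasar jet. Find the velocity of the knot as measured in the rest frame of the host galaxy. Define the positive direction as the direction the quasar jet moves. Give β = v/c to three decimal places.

With v = 0.264 and u' = 0.846 (in units of c),
u = (u' + v)/(1 + u'v/c²):
u = (0.846 + 0.264) / (1 + 0.846·0.264) = 1.1100/1.2233 = 0.9073

β = 0.907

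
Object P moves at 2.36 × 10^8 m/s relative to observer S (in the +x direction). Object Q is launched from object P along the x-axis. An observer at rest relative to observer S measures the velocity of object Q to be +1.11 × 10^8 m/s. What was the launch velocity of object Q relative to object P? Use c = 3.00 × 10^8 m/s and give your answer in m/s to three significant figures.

-1.76 × 10^8 m/s

v = 0.787c, u = 0.370c.
Invert the composition law: u' = (u − v)/(1 − uv/c²).
u' = (0.370 − 0.787) / (1 − (0.370)(0.787)) = -0.4167/0.7089 = -0.5877.
u' = -0.5877 × 3.00 × 10^8 m/s.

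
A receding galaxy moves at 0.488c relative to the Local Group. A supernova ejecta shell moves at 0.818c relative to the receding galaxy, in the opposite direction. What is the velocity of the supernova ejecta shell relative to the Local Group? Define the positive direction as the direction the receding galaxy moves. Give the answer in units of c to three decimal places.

With v = 0.488 and u' = -0.818 (in units of c),
u = (u' + v)/(1 + u'v/c²):
u = (-0.818 + 0.488) / (1 + (-0.818)·0.488) = -0.3300/0.6008 = -0.5493

-0.549c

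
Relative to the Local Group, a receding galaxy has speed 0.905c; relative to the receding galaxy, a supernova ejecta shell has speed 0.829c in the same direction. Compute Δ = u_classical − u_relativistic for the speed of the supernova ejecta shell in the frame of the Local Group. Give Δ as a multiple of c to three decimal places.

Galilean: u_cl = 0.829 + 0.905 = 1.7340.
Relativistic: u_rel = (0.829 + 0.905) / (1 + 0.829·0.905) = 1.7340/1.7502 = 0.9907.
Δ = 1.7340 − 0.9907 = 0.7433.
(The classical prediction exceeds c; the relativistic result does not.)

Δ = 0.743c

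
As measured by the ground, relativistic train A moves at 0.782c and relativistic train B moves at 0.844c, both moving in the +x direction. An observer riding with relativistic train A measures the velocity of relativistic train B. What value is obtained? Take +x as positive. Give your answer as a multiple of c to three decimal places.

β_A = 0.782, β_B = 0.844.
Transform to A's frame with the inverse velocity-addition law: u' = (u − v)/(1 − uv/c²), taking u = β_B and v = β_A.
u' = (0.844 − 0.782) / (1 − (0.782)(0.844)) = 0.0620/0.3400 = 0.1824.

+0.182c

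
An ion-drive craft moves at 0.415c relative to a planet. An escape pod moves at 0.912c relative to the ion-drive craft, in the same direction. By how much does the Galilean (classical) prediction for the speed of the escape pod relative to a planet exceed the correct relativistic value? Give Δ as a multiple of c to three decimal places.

Galilean: u_cl = 0.912 + 0.415 = 1.3270.
Relativistic: u_rel = (0.912 + 0.415) / (1 + 0.912·0.415) = 1.3270/1.3785 = 0.9627.
Δ = 1.3270 − 0.9627 = 0.3643.
(The classical prediction exceeds c; the relativistic result does not.)

Δ = 0.364c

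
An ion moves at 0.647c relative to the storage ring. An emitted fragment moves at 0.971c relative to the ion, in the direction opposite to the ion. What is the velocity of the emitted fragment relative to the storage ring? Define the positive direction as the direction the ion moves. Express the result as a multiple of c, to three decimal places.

-0.872c

With v = 0.647 and u' = -0.971 (in units of c),
u = (u' + v)/(1 + u'v/c²):
u = (-0.971 + 0.647) / (1 + (-0.971)·0.647) = -0.3240/0.3718 = -0.8715
(Galilean addition would give -0.324c.)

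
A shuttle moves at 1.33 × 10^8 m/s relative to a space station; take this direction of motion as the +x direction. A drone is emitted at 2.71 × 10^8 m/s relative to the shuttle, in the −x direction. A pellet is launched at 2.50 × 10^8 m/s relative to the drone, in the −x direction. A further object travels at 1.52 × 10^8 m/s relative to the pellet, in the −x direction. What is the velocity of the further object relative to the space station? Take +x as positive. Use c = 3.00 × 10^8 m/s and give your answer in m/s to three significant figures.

-2.98 × 10^8 m/s

Apply u = (u' + v)/(1 + u'v/c²) successively, working outward toward the space station.
(Dividing each given speed by c = 3.00 × 10^8 m/s to work in units of c.)
Start: velocity of the shuttle relative to the space station = 0.4433c.
Compose with the drone (u' = -0.903 in the shuttle frame): u_1 = (-0.903 + 0.443) / (1 + (-0.903)·0.443) = -0.4600/0.5995 = -0.7673.
Compose with the pellet (u' = -0.833 in the drone frame): u_2 = (-0.833 + (-0.767)) / (1 + (-0.833)·(-0.767)) = -1.6006/1.6394 = -0.9763.
Compose with the further object (u' = -0.507 in the pellet frame): u_3 = (-0.507 + (-0.976)) / (1 + (-0.507)·(-0.976)) = -1.4830/1.4947 = -0.9922.
So u = -0.9922 × 3.00 × 10^8 m/s.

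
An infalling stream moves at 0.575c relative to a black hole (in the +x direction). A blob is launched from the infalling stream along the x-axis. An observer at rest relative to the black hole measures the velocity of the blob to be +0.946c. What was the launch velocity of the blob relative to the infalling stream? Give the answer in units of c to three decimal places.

+0.814c

Invert the composition law: u' = (u − v)/(1 − uv/c²).
u' = (0.946 − 0.575) / (1 − (0.946)(0.575)) = 0.3710/0.4561 = 0.8135.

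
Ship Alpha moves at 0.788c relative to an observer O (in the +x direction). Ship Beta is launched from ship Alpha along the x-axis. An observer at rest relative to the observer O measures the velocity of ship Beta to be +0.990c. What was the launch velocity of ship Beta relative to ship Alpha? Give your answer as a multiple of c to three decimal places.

+0.919c

Invert the composition law: u' = (u − v)/(1 − uv/c²).
u' = (0.990 − 0.788) / (1 − (0.990)(0.788)) = 0.2020/0.2199 = 0.9187.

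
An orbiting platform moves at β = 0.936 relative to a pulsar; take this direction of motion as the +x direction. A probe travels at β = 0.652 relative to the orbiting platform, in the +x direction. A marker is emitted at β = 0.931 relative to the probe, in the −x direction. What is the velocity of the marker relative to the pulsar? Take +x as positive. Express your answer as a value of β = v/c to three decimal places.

β = +0.674

Apply u = (u' + v)/(1 + u'v/c²) successively, working outward toward the pulsar.
Start: velocity of the orbiting platform relative to the pulsar = 0.9360c.
Compose with the probe (u' = 0.652 in the orbiting platform frame): u_1 = (0.652 + 0.936) / (1 + 0.652·0.936) = 1.5880/1.6103 = 0.9862.
Compose with the marker (u' = -0.931 in the probe frame): u_2 = (-0.931 + 0.986) / (1 + (-0.931)·0.986) = 0.0552/0.0819 = 0.6738.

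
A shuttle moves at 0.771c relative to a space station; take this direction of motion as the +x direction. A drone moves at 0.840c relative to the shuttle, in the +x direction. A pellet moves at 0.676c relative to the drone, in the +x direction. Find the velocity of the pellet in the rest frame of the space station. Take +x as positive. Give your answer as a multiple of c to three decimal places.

0.996c

Apply u = (u' + v)/(1 + u'v/c²) successively, working outward toward the space station.
Start: velocity of the shuttle relative to the space station = 0.7710c.
Compose with the drone (u' = 0.840 in the shuttle frame): u_1 = (0.840 + 0.771) / (1 + 0.840·0.771) = 1.6110/1.6476 = 0.9778.
Compose with the pellet (u' = 0.676 in the drone frame): u_2 = (0.676 + 0.978) / (1 + 0.676·0.978) = 1.6538/1.6610 = 0.9957.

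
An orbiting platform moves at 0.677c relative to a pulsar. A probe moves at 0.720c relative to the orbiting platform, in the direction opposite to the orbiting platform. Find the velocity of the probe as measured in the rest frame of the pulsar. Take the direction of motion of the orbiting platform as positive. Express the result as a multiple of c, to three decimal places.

With v = 0.677 and u' = -0.720 (in units of c),
u = (u' + v)/(1 + u'v/c²):
u = (-0.720 + 0.677) / (1 + (-0.720)·0.677) = -0.0430/0.5126 = -0.0839

-0.084c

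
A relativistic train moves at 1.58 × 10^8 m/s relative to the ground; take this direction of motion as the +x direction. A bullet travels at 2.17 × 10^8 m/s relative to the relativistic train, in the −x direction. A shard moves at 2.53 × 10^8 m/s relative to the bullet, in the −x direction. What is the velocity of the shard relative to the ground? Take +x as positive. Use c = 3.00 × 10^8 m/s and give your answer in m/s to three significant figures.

-2.75 × 10^8 m/s

Apply u = (u' + v)/(1 + u'v/c²) successively, working outward toward the ground.
(Dividing each given speed by c = 3.00 × 10^8 m/s to work in units of c.)
Start: velocity of the relativistic train relative to the ground = 0.5267c.
Compose with the bullet (u' = -0.723 in the relativistic train frame): u_1 = (-0.723 + 0.527) / (1 + (-0.723)·0.527) = -0.1967/0.6190 = -0.3177.
Compose with the shard (u' = -0.843 in the bullet frame): u_2 = (-0.843 + (-0.318)) / (1 + (-0.843)·(-0.318)) = -1.1610/1.2679 = -0.9157.
So u = -0.9157 × 3.00 × 10^8 m/s.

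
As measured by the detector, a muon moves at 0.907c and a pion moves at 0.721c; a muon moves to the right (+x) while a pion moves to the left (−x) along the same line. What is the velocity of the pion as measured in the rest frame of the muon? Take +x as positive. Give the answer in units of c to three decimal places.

-0.984c

β_A = 0.907, β_B = -0.721.
Transform to A's frame with the inverse velocity-addition law: u' = (u − v)/(1 − uv/c²), taking u = β_B and v = β_A.
u' = (-0.721 − 0.907) / (1 − (0.907)(-0.721)) = -1.6280/1.6539 = -0.9843.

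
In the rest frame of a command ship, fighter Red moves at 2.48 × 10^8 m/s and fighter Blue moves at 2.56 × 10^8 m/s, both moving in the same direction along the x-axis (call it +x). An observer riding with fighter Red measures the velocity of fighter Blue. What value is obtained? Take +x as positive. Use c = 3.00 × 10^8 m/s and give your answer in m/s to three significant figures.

+2.72 × 10^7 m/s

β_A = 0.827, β_B = 0.853 (dividing each by c = 3.00 × 10^8 m/s).
Transform to A's frame with the inverse velocity-addition law: u' = (u − v)/(1 − uv/c²), taking u = β_B and v = β_A.
u' = (0.853 − 0.827) / (1 − (0.827)(0.853)) = 0.0267/0.2946 = 0.0905.
u' = 0.0905 × 3.00 × 10^8 m/s.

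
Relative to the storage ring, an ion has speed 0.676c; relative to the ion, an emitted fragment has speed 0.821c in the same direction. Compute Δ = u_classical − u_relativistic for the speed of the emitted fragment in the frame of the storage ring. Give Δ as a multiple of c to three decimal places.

Δ = 0.534c

Galilean: u_cl = 0.821 + 0.676 = 1.4970.
Relativistic: u_rel = (0.821 + 0.676) / (1 + 0.821·0.676) = 1.4970/1.5550 = 0.9627.
Δ = 1.4970 − 0.9627 = 0.5343.
(The classical prediction exceeds c; the relativistic result does not.)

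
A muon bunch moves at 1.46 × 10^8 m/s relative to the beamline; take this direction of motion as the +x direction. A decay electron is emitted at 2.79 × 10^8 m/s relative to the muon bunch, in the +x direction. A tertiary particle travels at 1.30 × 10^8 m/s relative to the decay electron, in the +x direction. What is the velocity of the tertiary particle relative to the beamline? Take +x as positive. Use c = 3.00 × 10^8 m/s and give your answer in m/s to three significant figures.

2.97 × 10^8 m/s

Apply u = (u' + v)/(1 + u'v/c²) successively, working outward toward the beamline.
(Dividing each given speed by c = 3.00 × 10^8 m/s to work in units of c.)
Start: velocity of the muon bunch relative to the beamline = 0.4867c.
Compose with the decay electron (u' = 0.930 in the muon bunch frame): u_1 = (0.930 + 0.487) / (1 + 0.930·0.487) = 1.4167/1.4526 = 0.9753.
Compose with the tertiary particle (u' = 0.433 in the decay electron frame): u_2 = (0.433 + 0.975) / (1 + 0.433·0.975) = 1.4086/1.4226 = 0.9901.
So u = 0.9901 × 3.00 × 10^8 m/s.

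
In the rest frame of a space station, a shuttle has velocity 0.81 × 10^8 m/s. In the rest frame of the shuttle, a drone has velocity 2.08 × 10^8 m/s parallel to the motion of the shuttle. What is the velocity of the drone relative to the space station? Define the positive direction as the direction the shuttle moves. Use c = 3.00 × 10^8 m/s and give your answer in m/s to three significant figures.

2.43 × 10^8 m/s

In units of c (dividing by 3.00 × 10^8 m/s): v = 0.270, u' = 0.693.
u = (u' + v)/(1 + u'v/c²):
u = (0.693 + 0.270) / (1 + 0.693·0.270) = 0.9633/1.1872 = 0.8114
Converting back: u = 0.8114 × 3.00 × 10^8 m/s.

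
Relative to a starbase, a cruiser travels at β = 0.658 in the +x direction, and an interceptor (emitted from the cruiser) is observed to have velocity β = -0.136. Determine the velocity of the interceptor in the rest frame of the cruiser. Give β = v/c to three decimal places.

Invert the composition law: u' = (u − v)/(1 − uv/c²).
u' = (-0.136 − 0.658) / (1 − (-0.136)(0.658)) = -0.7940/1.0895 = -0.7288.

β = -0.729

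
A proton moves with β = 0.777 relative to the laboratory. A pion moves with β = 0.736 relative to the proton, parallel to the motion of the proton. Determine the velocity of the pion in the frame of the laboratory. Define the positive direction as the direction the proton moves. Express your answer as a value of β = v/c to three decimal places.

With v = 0.777 and u' = 0.736 (in units of c),
u = (u' + v)/(1 + u'v/c²):
u = (0.736 + 0.777) / (1 + 0.736·0.777) = 1.5130/1.5719 = 0.9625
(Galilean addition would give +1.513c, exceeding c.)

β = 0.963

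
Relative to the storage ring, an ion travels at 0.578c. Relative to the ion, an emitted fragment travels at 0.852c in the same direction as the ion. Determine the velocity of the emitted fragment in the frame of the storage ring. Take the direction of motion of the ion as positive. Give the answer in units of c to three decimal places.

With v = 0.578 and u' = 0.852 (in units of c),
u = (u' + v)/(1 + u'v/c²):
u = (0.852 + 0.578) / (1 + 0.852·0.578) = 1.4300/1.4925 = 0.9582

0.958c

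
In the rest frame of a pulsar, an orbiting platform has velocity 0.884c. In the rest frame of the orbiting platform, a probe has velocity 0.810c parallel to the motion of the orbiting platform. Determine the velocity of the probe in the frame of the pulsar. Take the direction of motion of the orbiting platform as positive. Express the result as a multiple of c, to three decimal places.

0.987c

With v = 0.884 and u' = 0.810 (in units of c),
u = (u' + v)/(1 + u'v/c²):
u = (0.810 + 0.884) / (1 + 0.810·0.884) = 1.6940/1.7160 = 0.9872
(Galilean addition would give +1.694c, exceeding c.)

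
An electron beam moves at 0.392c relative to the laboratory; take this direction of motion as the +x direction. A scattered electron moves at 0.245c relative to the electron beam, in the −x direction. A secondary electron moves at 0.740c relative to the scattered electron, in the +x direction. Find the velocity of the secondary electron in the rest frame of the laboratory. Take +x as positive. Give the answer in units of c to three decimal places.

+0.806c

Apply u = (u' + v)/(1 + u'v/c²) successively, working outward toward the laboratory.
Start: velocity of the electron beam relative to the laboratory = 0.3920c.
Compose with the scattered electron (u' = -0.245 in the electron beam frame): u_1 = (-0.245 + 0.392) / (1 + (-0.245)·0.392) = 0.1470/0.9040 = 0.1626.
Compose with the secondary electron (u' = 0.740 in the scattered electron frame): u_2 = (0.740 + 0.163) / (1 + 0.740·0.163) = 0.9026/1.1203 = 0.8057.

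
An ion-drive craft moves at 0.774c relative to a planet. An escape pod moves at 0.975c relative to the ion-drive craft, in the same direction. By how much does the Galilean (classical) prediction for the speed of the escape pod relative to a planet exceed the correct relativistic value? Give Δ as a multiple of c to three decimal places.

Galilean: u_cl = 0.975 + 0.774 = 1.7490.
Relativistic: u_rel = (0.975 + 0.774) / (1 + 0.975·0.774) = 1.7490/1.7547 = 0.9968.
Δ = 1.7490 − 0.9968 = 0.7522.
(The classical prediction exceeds c; the relativistic result does not.)

Δ = 0.752c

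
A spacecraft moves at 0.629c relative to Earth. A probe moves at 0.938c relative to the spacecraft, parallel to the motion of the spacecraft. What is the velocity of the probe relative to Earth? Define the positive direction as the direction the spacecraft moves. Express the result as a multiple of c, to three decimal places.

0.986c

With v = 0.629 and u' = 0.938 (in units of c),
u = (u' + v)/(1 + u'v/c²):
u = (0.938 + 0.629) / (1 + 0.938·0.629) = 1.5670/1.5900 = 0.9855
(Galilean addition would give +1.567c, exceeding c.)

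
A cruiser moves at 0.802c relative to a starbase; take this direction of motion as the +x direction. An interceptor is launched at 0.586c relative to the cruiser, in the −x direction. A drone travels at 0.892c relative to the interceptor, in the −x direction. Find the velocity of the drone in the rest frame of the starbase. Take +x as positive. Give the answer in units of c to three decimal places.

Apply u = (u' + v)/(1 + u'v/c²) successively, working outward toward the starbase.
Start: velocity of the cruiser relative to the starbase = 0.8020c.
Compose with the interceptor (u' = -0.586 in the cruiser frame): u_1 = (-0.586 + 0.802) / (1 + (-0.586)·0.802) = 0.2160/0.5300 = 0.4075.
Compose with the drone (u' = -0.892 in the interceptor frame): u_2 = (-0.892 + 0.408) / (1 + (-0.892)·0.408) = -0.4845/0.6365 = -0.7612.

-0.761c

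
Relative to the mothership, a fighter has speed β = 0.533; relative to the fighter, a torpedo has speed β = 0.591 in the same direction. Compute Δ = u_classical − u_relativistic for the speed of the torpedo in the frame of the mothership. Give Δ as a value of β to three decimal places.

Galilean: u_cl = 0.591 + 0.533 = 1.1240.
Relativistic: u_rel = (0.591 + 0.533) / (1 + 0.591·0.533) = 1.1240/1.3150 = 0.8548.
Δ = 1.1240 − 0.8548 = 0.2692.
(The classical prediction exceeds c; the relativistic result does not.)

Δ = 0.269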